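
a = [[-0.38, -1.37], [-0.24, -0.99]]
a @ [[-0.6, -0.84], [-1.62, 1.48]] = [[2.45, -1.71], [1.75, -1.26]]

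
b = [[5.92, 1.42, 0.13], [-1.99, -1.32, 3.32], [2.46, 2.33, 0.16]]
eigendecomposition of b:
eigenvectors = [[-0.13, 0.93, -0.29], [0.85, -0.09, 0.76], [-0.52, 0.37, 0.58]]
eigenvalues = [-3.05, 5.84, 1.98]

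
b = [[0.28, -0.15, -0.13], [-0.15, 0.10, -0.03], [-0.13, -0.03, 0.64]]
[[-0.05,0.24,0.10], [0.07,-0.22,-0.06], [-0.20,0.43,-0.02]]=b@[[0.04, 0.24, 0.18], [0.63, -1.68, -0.30], [-0.28, 0.64, -0.01]]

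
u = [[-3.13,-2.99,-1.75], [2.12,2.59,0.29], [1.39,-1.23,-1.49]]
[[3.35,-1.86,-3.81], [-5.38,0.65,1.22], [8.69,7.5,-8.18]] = u@[[2.91,2.91,-1.74], [-4.53,-2.06,1.61], [0.62,-0.62,2.54]]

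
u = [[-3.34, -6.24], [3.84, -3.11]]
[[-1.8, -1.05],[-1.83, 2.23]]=u @ [[-0.17, 0.5], [0.38, -0.1]]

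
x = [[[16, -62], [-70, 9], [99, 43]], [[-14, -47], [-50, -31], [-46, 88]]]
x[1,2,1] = 88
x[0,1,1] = 9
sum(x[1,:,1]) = 10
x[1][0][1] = -47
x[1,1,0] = -50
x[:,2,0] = [99, -46]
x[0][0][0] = 16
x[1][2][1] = 88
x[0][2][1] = 43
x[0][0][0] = 16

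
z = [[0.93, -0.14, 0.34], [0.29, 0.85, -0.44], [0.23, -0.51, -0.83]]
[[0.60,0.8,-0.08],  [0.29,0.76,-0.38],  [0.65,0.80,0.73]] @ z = [[0.77, 0.64, -0.08], [0.40, 0.8, 0.08], [1.00, 0.22, -0.74]]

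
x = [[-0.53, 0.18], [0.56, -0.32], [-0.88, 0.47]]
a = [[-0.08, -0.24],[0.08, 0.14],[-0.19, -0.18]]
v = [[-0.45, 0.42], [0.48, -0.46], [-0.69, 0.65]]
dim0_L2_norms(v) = [0.95, 0.9]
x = v + a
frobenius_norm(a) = 0.40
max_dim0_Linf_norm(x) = 0.88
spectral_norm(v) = 1.31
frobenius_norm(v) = 1.31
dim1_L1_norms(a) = [0.32, 0.22, 0.37]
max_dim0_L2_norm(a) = 0.33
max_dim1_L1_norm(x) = 1.35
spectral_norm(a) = 0.39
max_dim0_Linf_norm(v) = 0.69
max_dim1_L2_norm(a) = 0.26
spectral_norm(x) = 1.31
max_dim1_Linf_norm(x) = 0.88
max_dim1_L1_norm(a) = 0.37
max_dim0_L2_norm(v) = 0.95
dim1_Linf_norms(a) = [0.24, 0.14, 0.19]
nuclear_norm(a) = 0.48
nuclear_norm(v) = 1.32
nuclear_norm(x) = 1.40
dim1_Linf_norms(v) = [0.45, 0.48, 0.69]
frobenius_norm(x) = 1.31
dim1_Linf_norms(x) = [0.53, 0.56, 0.88]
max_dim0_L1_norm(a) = 0.56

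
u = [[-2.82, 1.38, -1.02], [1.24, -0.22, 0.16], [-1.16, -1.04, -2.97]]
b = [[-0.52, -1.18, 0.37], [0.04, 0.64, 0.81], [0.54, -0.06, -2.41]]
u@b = [[0.97,4.27,2.53], [-0.57,-1.61,-0.11], [-1.04,0.88,5.89]]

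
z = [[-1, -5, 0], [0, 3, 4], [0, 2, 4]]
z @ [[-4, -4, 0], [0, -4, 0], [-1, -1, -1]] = [[4, 24, 0], [-4, -16, -4], [-4, -12, -4]]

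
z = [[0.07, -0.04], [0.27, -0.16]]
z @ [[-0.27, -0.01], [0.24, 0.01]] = [[-0.03,-0.0], [-0.11,-0.0]]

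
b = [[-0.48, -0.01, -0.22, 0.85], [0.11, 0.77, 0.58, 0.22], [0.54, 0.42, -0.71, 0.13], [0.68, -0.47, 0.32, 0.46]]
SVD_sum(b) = [[-0.41, 0.06, -0.44, 0.76], [0.04, -0.01, 0.04, -0.07], [-0.09, 0.01, -0.10, 0.18], [0.04, -0.01, 0.04, -0.08]] + [[0.02, -0.01, 0.00, 0.01], [-0.04, 0.02, -0.0, -0.03], [0.21, -0.10, 0.02, 0.13], [0.75, -0.36, 0.07, 0.47]] + [[0.01, 0.07, 0.05, 0.03], [0.11, 0.75, 0.55, 0.32], [0.0, 0.02, 0.01, 0.01], [0.00, 0.03, 0.03, 0.01]] + [[-0.11, -0.13, 0.17, 0.05], [0.01, 0.01, -0.01, -0.0], [0.42, 0.49, -0.64, -0.19], [-0.11, -0.13, 0.18, 0.05]]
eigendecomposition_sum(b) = [[(-0.35+0.15j), (0.06+0.11j), -0.13-0.39j, (0.22-0.01j)], [-0.04-0.12j, -0.04+0.02j, 0.14-0.03j, (-0+0.07j)], [0.21+0.35j, 0.11-0.08j, (-0.41+0.18j), -0.04-0.23j], [0.16-0.15j, (-0.06-0.05j), 0.15+0.19j, (-0.12+0.05j)]] + [[-0.35-0.15j, (0.06-0.11j), (-0.13+0.39j), (0.22+0.01j)],[(-0.04+0.12j), -0.04-0.02j, (0.14+0.03j), -0.00-0.07j],[(0.21-0.35j), 0.11+0.08j, (-0.41-0.18j), -0.04+0.23j],[0.16+0.15j, -0.06+0.05j, (0.15-0.19j), -0.12-0.05j]] + [[(0.11+0.04j),(-0.07+0.22j),0.02+0.08j,0.20+0.05j], [0.09-0.21j,0.42+0.16j,0.15-0.02j,0.11-0.39j], [(0.06-0.05j),(0.1+0.12j),0.05+0.02j,(0.1-0.1j)], [0.18+0.10j,-0.18+0.37j,(0.01+0.14j),(0.35+0.13j)]] + [[(0.11-0.04j), -0.07-0.22j, (0.02-0.08j), 0.20-0.05j], [(0.09+0.21j), 0.42-0.16j, (0.15+0.02j), 0.11+0.39j], [(0.06+0.05j), (0.1-0.12j), 0.05-0.02j, (0.1+0.1j)], [0.18-0.10j, -0.18-0.37j, 0.01-0.14j, (0.35-0.13j)]]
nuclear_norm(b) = 3.99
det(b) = 0.99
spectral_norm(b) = 1.00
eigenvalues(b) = [(-0.91+0.4j), (-0.91-0.4j), (0.93+0.35j), (0.93-0.35j)]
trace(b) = 0.04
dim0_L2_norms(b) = [1.0, 1.0, 1.0, 1.0]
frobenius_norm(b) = 1.99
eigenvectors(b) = [[0.07-0.62j, (0.07+0.62j), (0.02+0.34j), (0.02-0.34j)],[(0.2+0.04j), 0.20-0.04j, (0.67+0j), (0.67-0j)],[-0.67+0.00j, (-0.67-0j), (0.2+0.12j), (0.2-0.12j)],[0.09+0.35j, 0.09-0.35j, (-0.05+0.61j), -0.05-0.61j]]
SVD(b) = [[-0.97, 0.03, -0.09, 0.24],[0.09, -0.05, -0.99, -0.01],[-0.22, 0.27, -0.02, -0.94],[0.10, 0.96, -0.05, 0.26]] @ diag([1.0011876049263624, 0.9989787132542199, 0.99482477833952, 0.9937245949499699]) @ [[0.42, -0.06, 0.45, -0.78], [0.78, -0.38, 0.08, 0.49], [-0.11, -0.76, -0.56, -0.32], [-0.45, -0.53, 0.69, 0.20]]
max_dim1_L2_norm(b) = 1.0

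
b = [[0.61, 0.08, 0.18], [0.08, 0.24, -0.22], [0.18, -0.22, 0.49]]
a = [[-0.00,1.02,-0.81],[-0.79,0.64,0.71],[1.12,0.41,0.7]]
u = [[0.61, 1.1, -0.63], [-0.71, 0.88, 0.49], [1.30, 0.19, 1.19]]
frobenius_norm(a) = 2.27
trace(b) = 1.34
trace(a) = 1.34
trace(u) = 2.68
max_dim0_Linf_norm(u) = 1.3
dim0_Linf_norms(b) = [0.61, 0.24, 0.49]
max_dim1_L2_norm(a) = 1.38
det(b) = 0.02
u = a + b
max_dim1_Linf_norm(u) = 1.3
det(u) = 3.02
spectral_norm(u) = 1.79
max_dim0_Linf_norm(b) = 0.61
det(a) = 2.22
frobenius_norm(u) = 2.58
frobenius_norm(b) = 0.92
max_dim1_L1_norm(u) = 2.68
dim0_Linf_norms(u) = [1.3, 1.1, 1.19]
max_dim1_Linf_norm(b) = 0.61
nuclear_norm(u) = 4.40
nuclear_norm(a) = 3.92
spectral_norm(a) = 1.43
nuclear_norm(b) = 1.34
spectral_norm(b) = 0.75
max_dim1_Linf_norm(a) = 1.12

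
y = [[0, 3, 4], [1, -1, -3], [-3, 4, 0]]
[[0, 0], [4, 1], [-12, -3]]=y@[[4, 1], [0, 0], [0, 0]]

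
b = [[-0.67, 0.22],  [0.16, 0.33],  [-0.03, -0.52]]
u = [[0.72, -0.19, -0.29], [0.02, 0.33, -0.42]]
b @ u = [[-0.48, 0.20, 0.10],[0.12, 0.08, -0.18],[-0.03, -0.17, 0.23]]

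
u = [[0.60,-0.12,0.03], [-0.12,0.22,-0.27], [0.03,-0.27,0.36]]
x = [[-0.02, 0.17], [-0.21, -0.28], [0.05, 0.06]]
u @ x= [[0.01,0.14], [-0.06,-0.10], [0.07,0.1]]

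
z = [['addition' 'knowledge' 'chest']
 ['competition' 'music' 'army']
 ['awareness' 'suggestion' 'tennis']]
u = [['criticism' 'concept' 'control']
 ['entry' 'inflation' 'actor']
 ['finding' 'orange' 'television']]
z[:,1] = ['knowledge', 'music', 'suggestion']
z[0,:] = ['addition', 'knowledge', 'chest']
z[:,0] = ['addition', 'competition', 'awareness']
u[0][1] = 'concept'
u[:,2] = ['control', 'actor', 'television']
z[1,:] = ['competition', 'music', 'army']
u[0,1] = 'concept'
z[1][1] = 'music'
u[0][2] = 'control'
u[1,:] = ['entry', 'inflation', 'actor']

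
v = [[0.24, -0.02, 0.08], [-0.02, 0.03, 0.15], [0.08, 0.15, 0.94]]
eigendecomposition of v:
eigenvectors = [[0.1, -0.99, 0.14], [0.15, 0.15, 0.98], [0.98, 0.08, -0.17]]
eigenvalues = [0.97, 0.24, 0.0]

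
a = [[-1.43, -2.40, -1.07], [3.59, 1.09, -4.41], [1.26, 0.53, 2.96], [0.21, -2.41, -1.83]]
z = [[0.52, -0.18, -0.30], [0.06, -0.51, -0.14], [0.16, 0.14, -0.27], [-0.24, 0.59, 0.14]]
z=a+[[1.95, 2.22, 0.77], [-3.53, -1.60, 4.27], [-1.10, -0.39, -3.23], [-0.45, 3.0, 1.97]]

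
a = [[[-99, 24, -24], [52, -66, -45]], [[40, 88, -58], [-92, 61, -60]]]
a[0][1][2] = -45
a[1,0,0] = 40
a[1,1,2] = -60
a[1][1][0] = -92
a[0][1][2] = -45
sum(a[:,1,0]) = -40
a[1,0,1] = 88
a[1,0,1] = 88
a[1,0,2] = -58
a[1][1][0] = -92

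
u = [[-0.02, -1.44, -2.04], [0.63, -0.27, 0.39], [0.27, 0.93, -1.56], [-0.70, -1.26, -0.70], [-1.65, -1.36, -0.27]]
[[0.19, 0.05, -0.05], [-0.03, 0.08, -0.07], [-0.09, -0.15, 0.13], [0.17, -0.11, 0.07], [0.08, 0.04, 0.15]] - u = [[0.21, 1.49, 1.99], [-0.66, 0.35, -0.46], [-0.36, -1.08, 1.69], [0.87, 1.15, 0.77], [1.73, 1.40, 0.42]]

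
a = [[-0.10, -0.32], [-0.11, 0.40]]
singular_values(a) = [0.51, 0.15]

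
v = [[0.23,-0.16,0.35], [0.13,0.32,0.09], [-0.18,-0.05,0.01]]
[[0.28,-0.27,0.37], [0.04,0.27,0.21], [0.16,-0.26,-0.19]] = v @ [[-0.81, 1.20, 1.07], [0.07, 0.71, 0.11], [1.37, -1.23, 0.41]]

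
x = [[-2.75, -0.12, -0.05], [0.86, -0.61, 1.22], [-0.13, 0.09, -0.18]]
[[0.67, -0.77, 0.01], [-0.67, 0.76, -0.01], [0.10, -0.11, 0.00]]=x @ [[-0.28, 0.31, -0.0],[0.78, -0.71, -0.04],[0.04, 0.05, -0.03]]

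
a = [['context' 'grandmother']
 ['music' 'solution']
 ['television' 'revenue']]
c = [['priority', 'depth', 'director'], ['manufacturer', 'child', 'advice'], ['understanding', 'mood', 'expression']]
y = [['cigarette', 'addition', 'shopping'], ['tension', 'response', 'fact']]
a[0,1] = 'grandmother'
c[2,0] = 'understanding'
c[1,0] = 'manufacturer'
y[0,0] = 'cigarette'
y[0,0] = 'cigarette'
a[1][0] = 'music'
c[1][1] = 'child'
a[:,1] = ['grandmother', 'solution', 'revenue']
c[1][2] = 'advice'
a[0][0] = 'context'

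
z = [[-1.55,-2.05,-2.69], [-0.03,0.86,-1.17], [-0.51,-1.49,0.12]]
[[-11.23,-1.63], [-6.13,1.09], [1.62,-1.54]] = z @[[-4.33, 3.93], [0.88, -0.42], [6.00, -1.34]]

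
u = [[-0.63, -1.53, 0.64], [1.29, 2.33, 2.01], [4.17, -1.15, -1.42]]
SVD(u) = [[-0.10, 0.32, 0.94], [0.02, -0.95, 0.32], [0.99, 0.05, 0.09]] @ diag([4.5725339648105, 3.4884245032214625, 1.3896501811529616]) @ [[0.93, -0.21, -0.32], [-0.35, -0.79, -0.51], [0.14, -0.58, 0.8]]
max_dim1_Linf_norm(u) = 4.17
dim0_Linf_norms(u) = [4.17, 2.33, 2.01]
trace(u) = 0.28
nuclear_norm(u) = 9.45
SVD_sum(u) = [[-0.43, 0.10, 0.15], [0.07, -0.02, -0.02], [4.21, -0.94, -1.44]] + [[-0.38, -0.87, -0.56],[1.16, 2.60, 1.68],[-0.06, -0.13, -0.09]] + [[0.19, -0.76, 1.05], [0.06, -0.26, 0.35], [0.02, -0.07, 0.10]]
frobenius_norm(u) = 5.92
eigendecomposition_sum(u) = [[-1.21-0.00j,-0.19-0.00j,0.74-0.00j], [(-0.73-0j),-0.11-0.00j,(0.45-0j)], [2.70+0.00j,(0.42+0j),-1.65+0.00j]] + [[(0.29+0.79j),(-0.67+0.39j),(-0.05+0.46j)], [1.01-1.17j,1.22+0.73j,(0.78-0.33j)], [(0.73+1j),(-0.79+0.83j),0.12+0.67j]] + [[(0.29-0.79j),  -0.67-0.39j,  -0.05-0.46j], [(1.01+1.17j),  1.22-0.73j,  (0.78+0.33j)], [0.73-1.00j,  -0.79-0.83j,  0.12-0.67j]]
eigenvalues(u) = [(-2.98+0j), (1.63+2.19j), (1.63-2.19j)]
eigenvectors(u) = [[-0.40+0.00j,(0.19-0.34j),(0.19+0.34j)], [(-0.24+0j),(-0.72+0j),(-0.72-0j)], [0.89+0.00j,0.13-0.56j,0.13+0.56j]]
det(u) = -22.17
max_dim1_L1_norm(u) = 6.74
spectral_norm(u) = 4.57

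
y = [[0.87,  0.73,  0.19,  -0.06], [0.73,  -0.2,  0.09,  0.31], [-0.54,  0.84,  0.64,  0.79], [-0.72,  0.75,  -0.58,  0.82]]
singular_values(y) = [1.86, 1.3, 0.79, 0.59]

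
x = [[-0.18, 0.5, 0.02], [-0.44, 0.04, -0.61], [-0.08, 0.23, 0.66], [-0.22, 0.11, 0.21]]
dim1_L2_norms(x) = [0.53, 0.75, 0.7, 0.32]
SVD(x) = [[0.09, 0.73, 0.67], [-0.69, 0.5, -0.40], [0.69, 0.32, -0.35], [0.19, 0.34, -0.52]] @ diag([0.9597444303896868, 0.6706654498375539, 0.28053249852765316]) @ [[0.2, 0.2, 0.96], [-0.67, 0.74, -0.02], [0.71, 0.64, -0.29]]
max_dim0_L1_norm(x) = 1.5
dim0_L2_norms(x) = [0.53, 0.56, 0.92]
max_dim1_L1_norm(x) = 1.09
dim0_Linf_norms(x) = [0.44, 0.5, 0.66]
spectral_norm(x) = 0.96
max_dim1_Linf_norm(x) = 0.66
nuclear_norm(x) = 1.91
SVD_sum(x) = [[0.02, 0.02, 0.08], [-0.13, -0.14, -0.64], [0.13, 0.14, 0.64], [0.04, 0.04, 0.17]] + [[-0.33, 0.36, -0.01], [-0.23, 0.25, -0.01], [-0.14, 0.16, -0.0], [-0.15, 0.17, -0.0]] + [[0.13, 0.12, -0.05], [-0.08, -0.07, 0.03], [-0.07, -0.06, 0.03], [-0.10, -0.09, 0.04]]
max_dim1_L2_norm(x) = 0.75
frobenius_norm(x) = 1.20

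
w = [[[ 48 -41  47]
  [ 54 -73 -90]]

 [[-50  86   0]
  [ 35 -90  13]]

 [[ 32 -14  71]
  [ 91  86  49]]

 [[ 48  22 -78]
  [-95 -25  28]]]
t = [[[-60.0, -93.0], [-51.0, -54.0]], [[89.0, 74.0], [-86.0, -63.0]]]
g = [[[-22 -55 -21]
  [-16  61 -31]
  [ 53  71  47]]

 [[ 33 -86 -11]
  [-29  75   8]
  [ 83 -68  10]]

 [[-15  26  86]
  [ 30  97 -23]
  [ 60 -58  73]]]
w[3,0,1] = 22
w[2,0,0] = 32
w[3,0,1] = 22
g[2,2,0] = 60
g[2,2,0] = 60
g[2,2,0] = 60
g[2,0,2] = 86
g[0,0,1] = -55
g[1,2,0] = 83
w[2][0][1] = -14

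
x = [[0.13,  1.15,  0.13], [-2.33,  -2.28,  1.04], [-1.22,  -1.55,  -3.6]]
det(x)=-9.721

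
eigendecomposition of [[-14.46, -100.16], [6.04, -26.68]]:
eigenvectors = [[(0.97+0j), (0.97-0j)], [0.06-0.23j, (0.06+0.23j)]]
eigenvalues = [(-20.57+23.83j), (-20.57-23.83j)]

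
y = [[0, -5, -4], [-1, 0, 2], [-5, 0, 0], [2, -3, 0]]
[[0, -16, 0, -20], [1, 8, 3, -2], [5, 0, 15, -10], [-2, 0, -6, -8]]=y@ [[-1, 0, -3, 2], [0, 0, 0, 4], [0, 4, 0, 0]]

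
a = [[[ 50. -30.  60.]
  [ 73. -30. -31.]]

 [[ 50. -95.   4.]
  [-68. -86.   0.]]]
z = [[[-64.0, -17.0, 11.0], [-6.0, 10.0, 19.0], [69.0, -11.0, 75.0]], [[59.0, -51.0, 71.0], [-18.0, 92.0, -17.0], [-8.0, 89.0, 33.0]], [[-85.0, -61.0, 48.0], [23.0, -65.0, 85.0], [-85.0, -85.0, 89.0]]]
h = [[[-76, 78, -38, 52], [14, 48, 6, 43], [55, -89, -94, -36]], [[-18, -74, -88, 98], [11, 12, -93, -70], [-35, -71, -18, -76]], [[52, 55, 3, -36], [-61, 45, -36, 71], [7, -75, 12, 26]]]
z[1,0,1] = -51.0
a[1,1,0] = -68.0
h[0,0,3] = 52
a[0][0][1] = -30.0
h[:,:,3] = [[52, 43, -36], [98, -70, -76], [-36, 71, 26]]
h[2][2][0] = 7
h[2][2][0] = 7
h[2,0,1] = 55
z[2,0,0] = -85.0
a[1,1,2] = 0.0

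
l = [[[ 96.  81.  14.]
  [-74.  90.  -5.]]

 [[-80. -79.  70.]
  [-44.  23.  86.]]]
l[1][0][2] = 70.0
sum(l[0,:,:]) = 202.0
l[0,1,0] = -74.0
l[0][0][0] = 96.0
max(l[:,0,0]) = 96.0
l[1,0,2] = 70.0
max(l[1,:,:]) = 86.0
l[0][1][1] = 90.0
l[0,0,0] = 96.0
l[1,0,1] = -79.0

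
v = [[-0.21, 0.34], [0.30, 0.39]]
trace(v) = 0.18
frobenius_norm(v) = 0.63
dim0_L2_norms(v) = [0.37, 0.52]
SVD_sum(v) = [[0.08,0.25], [0.14,0.44]] + [[-0.29, 0.09],[0.16, -0.05]]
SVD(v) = [[0.5, 0.87], [0.87, -0.50]] @ diag([0.5308296885621551, 0.34643879941629735]) @ [[0.30, 0.96], [-0.96, 0.3]]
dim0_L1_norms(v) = [0.51, 0.73]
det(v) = -0.18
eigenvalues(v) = [-0.35, 0.53]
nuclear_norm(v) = 0.88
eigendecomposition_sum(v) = [[-0.29,0.14], [0.12,-0.05]] + [[0.08, 0.20],[0.18, 0.44]]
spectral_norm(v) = 0.53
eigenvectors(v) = [[-0.93, -0.42], [0.38, -0.91]]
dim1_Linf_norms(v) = [0.34, 0.39]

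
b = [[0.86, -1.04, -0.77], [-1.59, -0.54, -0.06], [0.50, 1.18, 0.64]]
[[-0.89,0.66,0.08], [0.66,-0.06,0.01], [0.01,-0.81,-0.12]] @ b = [[-1.77, 0.66, 0.70], [0.67, -0.64, -0.5], [1.24, 0.29, -0.04]]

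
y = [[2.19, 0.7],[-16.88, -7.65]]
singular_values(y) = [18.67, 0.26]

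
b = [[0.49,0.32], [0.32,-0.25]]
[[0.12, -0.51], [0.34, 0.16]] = b @ [[0.62, -0.34], [-0.56, -1.08]]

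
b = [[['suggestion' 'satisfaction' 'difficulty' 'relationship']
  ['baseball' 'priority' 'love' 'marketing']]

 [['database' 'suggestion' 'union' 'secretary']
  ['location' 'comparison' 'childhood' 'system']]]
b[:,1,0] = ['baseball', 'location']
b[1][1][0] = 'location'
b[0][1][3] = 'marketing'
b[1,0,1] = 'suggestion'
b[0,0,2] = 'difficulty'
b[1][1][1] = 'comparison'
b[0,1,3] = 'marketing'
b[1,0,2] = 'union'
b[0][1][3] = 'marketing'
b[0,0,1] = 'satisfaction'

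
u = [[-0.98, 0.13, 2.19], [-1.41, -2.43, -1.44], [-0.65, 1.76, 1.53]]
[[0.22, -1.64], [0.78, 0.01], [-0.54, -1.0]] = u @ [[0.03, 0.43],[-0.42, 0.08],[0.14, -0.56]]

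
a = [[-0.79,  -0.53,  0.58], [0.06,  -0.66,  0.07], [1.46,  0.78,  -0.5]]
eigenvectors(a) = [[-0.43,  -0.59,  0.44], [-0.09,  -0.02,  -0.72], [-0.9,  0.80,  -0.54]]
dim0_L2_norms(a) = [1.66, 1.15, 0.77]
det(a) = 0.30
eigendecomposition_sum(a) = [[0.11,  0.01,  0.08],[0.02,  0.00,  0.02],[0.24,  0.01,  0.17]] + [[-0.86, -0.92, 0.52], [-0.03, -0.03, 0.02], [1.17, 1.24, -0.7]] + [[-0.04, 0.38, -0.02],  [0.07, -0.63, 0.03],  [0.05, -0.48, 0.02]]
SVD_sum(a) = [[-0.86, -0.55, 0.39], [-0.24, -0.15, 0.11], [1.36, 0.86, -0.61]] + [[0.01, -0.02, -0.00], [0.31, -0.50, -0.01], [0.06, -0.10, -0.0]] + [[0.06, 0.04, 0.19], [-0.01, -0.01, -0.03], [0.04, 0.02, 0.12]]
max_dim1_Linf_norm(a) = 1.46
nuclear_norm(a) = 2.91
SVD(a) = [[-0.53, -0.04, 0.85], [-0.15, -0.98, -0.14], [0.83, -0.2, 0.51]] @ diag([2.062650683490264, 0.6028072240770165, 0.23999085086250813]) @ [[0.79,0.50,-0.36], [-0.53,0.85,0.02], [0.31,0.18,0.93]]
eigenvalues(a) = [0.29, -1.6, -0.64]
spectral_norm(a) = 2.06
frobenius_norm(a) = 2.16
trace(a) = -1.95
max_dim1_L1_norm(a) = 2.74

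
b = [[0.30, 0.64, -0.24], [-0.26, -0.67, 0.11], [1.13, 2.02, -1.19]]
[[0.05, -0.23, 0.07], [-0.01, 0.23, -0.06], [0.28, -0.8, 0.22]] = b@ [[0.09,-0.20,-0.22], [-0.07,-0.25,0.16], [-0.27,0.06,-0.12]]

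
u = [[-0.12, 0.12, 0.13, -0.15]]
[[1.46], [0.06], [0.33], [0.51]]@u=[[-0.18, 0.18, 0.19, -0.22], [-0.01, 0.01, 0.01, -0.01], [-0.04, 0.04, 0.04, -0.05], [-0.06, 0.06, 0.07, -0.08]]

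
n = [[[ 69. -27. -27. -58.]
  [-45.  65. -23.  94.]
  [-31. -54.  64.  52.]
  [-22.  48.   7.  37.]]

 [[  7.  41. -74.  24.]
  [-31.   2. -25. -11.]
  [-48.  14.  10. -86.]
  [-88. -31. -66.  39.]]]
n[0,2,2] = 64.0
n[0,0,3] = -58.0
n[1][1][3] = -11.0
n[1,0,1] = 41.0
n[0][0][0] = 69.0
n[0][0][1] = -27.0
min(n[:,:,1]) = -54.0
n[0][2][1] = -54.0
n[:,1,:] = [[-45.0, 65.0, -23.0, 94.0], [-31.0, 2.0, -25.0, -11.0]]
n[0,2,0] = -31.0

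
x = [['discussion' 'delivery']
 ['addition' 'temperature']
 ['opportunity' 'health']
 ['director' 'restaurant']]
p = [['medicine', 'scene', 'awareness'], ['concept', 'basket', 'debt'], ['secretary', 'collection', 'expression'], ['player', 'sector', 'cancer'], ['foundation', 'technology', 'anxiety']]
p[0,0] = 'medicine'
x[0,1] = 'delivery'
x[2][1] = 'health'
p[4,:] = ['foundation', 'technology', 'anxiety']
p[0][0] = 'medicine'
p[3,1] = 'sector'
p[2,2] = 'expression'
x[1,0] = 'addition'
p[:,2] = ['awareness', 'debt', 'expression', 'cancer', 'anxiety']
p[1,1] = 'basket'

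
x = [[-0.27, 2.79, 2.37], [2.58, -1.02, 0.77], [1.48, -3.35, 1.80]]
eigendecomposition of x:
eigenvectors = [[-0.71+0.00j,  -0.67+0.00j,  (-0.67-0j)],[0.51+0.00j,  (-0.51+0.1j),  -0.51-0.10j],[0.49+0.00j,  (-0.09-0.53j),  -0.09+0.53j]]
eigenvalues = [(-3.89+0j), (2.2+1.44j), (2.2-1.44j)]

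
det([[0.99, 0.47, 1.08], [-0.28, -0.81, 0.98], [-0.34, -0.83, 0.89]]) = 0.006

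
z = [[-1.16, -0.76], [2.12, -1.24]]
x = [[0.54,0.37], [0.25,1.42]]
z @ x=[[-0.82, -1.51], [0.83, -0.98]]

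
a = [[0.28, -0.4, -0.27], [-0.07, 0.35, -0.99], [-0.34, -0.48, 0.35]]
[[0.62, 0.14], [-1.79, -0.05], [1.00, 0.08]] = a @[[0.75, 0.09], [-1.79, -0.26], [1.12, -0.05]]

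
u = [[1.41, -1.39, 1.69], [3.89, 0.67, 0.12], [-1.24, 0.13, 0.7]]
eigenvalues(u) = [(0.97+2.71j), (0.97-2.71j), (0.83+0j)]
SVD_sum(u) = [[1.58,0.02,0.20], [3.85,0.05,0.48], [-1.13,-0.01,-0.14]] + [[-0.18, -1.33, 1.56], [0.06, 0.44, -0.51], [-0.05, -0.36, 0.42]] + [[0.01, -0.08, -0.06],  [-0.02, 0.18, 0.15],  [-0.06, 0.5, 0.42]]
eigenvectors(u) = [[0.07+0.55j,(0.07-0.55j),(0.01+0j)], [(0.79+0j),(0.79-0j),0.77+0.00j], [(-0.25-0.03j),(-0.25+0.03j),0.63+0.00j]]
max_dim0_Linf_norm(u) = 3.89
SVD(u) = [[-0.37, 0.92, -0.14], [-0.89, -0.30, 0.33], [0.26, 0.25, 0.93]] @ diag([4.348904509955893, 2.236380069212483, 0.7084022510653609]) @ [[-0.99, -0.01, -0.12],[-0.09, -0.65, 0.76],[-0.09, 0.76, 0.64]]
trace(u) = 2.78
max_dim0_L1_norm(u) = 6.54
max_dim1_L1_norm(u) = 4.68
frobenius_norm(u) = 4.94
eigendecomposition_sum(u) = [[0.70+1.27j, -0.70+0.24j, (0.84-0.32j)], [1.92-0.77j, 0.22+1.03j, -0.31-1.24j], [-0.64+0.17j, -0.03-0.33j, (0.05+0.4j)]] + [[0.70-1.27j, -0.70-0.24j, 0.84+0.32j], [1.92+0.77j, 0.22-1.03j, (-0.31+1.24j)], [-0.64-0.17j, (-0.03+0.33j), (0.05-0.4j)]] + [[0.00-0.00j, 0.00-0.00j, 0.01-0.00j], [(0.04-0j), (0.23-0j), 0.74-0.00j], [(0.03-0j), (0.19-0j), 0.60-0.00j]]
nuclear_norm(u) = 7.29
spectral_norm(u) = 4.35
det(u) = 6.89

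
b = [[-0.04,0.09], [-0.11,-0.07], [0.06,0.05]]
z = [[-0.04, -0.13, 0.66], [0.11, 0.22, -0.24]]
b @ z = [[0.01, 0.02, -0.05],  [-0.0, -0.0, -0.06],  [0.0, 0.00, 0.03]]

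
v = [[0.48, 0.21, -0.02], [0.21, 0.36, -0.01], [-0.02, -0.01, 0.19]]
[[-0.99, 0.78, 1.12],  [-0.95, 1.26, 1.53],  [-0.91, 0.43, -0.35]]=v@[[-1.41, 0.22, 0.56], [-1.95, 3.43, 3.89], [-5.04, 2.49, -1.56]]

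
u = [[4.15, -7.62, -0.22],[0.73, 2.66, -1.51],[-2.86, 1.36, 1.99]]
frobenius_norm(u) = 9.96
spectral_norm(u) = 9.27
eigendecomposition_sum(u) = [[(2.05+0.79j),-3.86+2.85j,-0.16-1.71j], [0.35-0.93j,1.30+1.75j,(-0.78+0.08j)], [-1.46+0.60j,(0.61-3.4j),(0.93+0.82j)]] + [[(2.05-0.79j),-3.86-2.85j,(-0.16+1.71j)], [(0.35+0.93j),(1.3-1.75j),(-0.78-0.08j)], [(-1.46-0.6j),0.61+3.40j,(0.93-0.82j)]] + [[(0.05-0j),0.11-0.00j,0.10+0.00j], [(0.02-0j),0.05-0.00j,(0.05+0j)], [(0.07-0j),0.14-0.00j,(0.12+0j)]]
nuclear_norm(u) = 13.10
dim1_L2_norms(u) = [8.68, 3.14, 3.74]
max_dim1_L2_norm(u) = 8.68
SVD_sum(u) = [[4.27, -7.54, -0.45], [-0.92, 1.63, 0.10], [-1.32, 2.34, 0.14]] + [[-0.16, -0.10, 0.18], [1.57, 0.99, -1.71], [-1.61, -1.02, 1.76]] + [[0.04, 0.02, 0.05],[0.08, 0.04, 0.10],[0.08, 0.04, 0.09]]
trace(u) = 8.80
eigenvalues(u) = [(4.29+3.35j), (4.29-3.35j), (0.23+0j)]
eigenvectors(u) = [[0.76+0.00j, (0.76-0j), (0.6+0j)],[(-0-0.35j), (-0+0.35j), (0.29+0j)],[(-0.4+0.38j), -0.40-0.38j, 0.75+0.00j]]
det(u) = 6.76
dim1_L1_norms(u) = [11.99, 4.9, 6.21]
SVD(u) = [[-0.94, 0.07, 0.35], [0.20, -0.7, 0.69], [0.29, 0.72, 0.64]] @ diag([9.274841313985357, 3.6263099436059054, 0.2009845598430215]) @ [[-0.49,0.87,0.05], [-0.62,-0.39,0.68], [0.61,0.30,0.73]]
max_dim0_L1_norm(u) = 11.64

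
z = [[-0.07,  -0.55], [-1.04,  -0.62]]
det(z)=-0.529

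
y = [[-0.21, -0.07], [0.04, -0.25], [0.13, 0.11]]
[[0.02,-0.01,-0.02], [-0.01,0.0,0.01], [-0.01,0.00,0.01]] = y @[[-0.08, 0.03, 0.12],[0.02, -0.01, -0.03]]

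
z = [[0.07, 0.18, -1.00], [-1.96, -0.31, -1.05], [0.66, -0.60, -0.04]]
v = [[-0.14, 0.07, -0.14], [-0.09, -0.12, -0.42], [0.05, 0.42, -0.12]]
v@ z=[[-0.24,0.04,0.07], [-0.05,0.27,0.23], [-0.90,-0.05,-0.49]]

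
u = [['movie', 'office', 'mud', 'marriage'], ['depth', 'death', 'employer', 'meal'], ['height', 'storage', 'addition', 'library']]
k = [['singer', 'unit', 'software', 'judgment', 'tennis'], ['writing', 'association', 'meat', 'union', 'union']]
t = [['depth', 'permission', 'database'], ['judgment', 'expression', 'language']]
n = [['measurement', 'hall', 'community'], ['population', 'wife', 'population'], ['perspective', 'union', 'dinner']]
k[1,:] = ['writing', 'association', 'meat', 'union', 'union']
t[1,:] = ['judgment', 'expression', 'language']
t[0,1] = 'permission'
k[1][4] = 'union'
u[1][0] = 'depth'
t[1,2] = 'language'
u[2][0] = 'height'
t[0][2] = 'database'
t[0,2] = 'database'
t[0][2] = 'database'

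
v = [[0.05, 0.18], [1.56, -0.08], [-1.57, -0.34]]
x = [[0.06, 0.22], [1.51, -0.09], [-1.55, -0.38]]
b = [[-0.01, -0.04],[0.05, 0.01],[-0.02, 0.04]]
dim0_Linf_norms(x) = [1.55, 0.38]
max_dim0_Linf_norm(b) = 0.05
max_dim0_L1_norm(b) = 0.09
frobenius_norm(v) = 2.25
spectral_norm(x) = 2.18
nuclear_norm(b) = 0.11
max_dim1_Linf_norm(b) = 0.05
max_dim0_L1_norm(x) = 3.12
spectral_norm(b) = 0.06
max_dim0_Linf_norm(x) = 1.55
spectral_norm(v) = 2.22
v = x + b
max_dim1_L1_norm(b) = 0.06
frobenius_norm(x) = 2.21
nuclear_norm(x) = 2.57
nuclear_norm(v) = 2.57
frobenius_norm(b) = 0.08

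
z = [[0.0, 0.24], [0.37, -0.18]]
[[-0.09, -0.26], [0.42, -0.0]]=z @ [[0.96, -0.54], [-0.37, -1.10]]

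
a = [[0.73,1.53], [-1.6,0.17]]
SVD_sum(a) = [[1.21, 0.8], [-1.04, -0.68]] + [[-0.48,  0.73], [-0.56,  0.85]]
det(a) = 2.57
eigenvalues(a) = [(0.45+1.54j), (0.45-1.54j)]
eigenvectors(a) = [[(-0.13-0.69j),  (-0.13+0.69j)], [(0.71+0j),  0.71-0.00j]]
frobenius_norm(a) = 2.34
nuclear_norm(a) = 3.26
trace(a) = 0.90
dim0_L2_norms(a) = [1.76, 1.54]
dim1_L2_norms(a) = [1.7, 1.61]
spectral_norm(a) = 1.91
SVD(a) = [[-0.76, 0.65], [0.65, 0.76]] @ diag([1.910590824144481, 1.3462327817635826]) @ [[-0.83, -0.55], [-0.55, 0.83]]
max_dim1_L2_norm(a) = 1.7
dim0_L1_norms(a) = [2.33, 1.7]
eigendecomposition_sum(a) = [[(0.37+0.73j), (0.77-0.22j)], [-0.80+0.23j, (0.09+0.81j)]] + [[(0.37-0.73j), 0.76+0.22j], [(-0.8-0.23j), (0.08-0.81j)]]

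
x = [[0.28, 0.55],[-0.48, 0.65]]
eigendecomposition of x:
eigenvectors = [[(0.73+0j), (0.73-0j)], [0.25+0.64j, (0.25-0.64j)]]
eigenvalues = [(0.47+0.48j), (0.47-0.48j)]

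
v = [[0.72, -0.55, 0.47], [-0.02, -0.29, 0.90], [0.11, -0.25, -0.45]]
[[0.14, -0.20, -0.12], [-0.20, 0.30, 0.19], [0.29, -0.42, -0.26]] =v@ [[0.09,-0.13,-0.08],[-0.45,0.65,0.41],[-0.37,0.54,0.34]]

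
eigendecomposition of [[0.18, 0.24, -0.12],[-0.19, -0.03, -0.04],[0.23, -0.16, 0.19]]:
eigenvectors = [[(0.22-0.58j), 0.22+0.58j, (-0.25+0j)],[0.24+0.25j, 0.24-0.25j, (0.58+0j)],[-0.70+0.00j, (-0.7-0j), (0.78+0j)]]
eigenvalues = [(0.17+0.25j), (0.17-0.25j), (-0+0j)]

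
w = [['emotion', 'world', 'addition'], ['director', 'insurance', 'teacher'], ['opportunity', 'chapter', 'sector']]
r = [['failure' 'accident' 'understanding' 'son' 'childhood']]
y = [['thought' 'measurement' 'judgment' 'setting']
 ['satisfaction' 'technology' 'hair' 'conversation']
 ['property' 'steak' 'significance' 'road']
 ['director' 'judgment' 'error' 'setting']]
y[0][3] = 'setting'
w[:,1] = ['world', 'insurance', 'chapter']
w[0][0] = 'emotion'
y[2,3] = 'road'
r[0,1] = 'accident'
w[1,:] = ['director', 'insurance', 'teacher']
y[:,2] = ['judgment', 'hair', 'significance', 'error']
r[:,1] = ['accident']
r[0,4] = 'childhood'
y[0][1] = 'measurement'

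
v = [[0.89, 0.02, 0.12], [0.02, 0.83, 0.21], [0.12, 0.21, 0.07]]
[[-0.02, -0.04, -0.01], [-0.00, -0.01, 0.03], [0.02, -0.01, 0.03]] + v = [[0.87,-0.02,0.11], [0.02,0.82,0.24], [0.14,0.2,0.10]]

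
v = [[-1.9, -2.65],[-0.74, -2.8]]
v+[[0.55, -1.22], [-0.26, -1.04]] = [[-1.35, -3.87], [-1.00, -3.84]]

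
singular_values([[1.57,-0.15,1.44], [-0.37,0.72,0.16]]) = [2.15, 0.79]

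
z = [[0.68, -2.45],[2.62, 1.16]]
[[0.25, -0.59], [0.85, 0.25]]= z @ [[0.33, -0.01], [-0.01, 0.24]]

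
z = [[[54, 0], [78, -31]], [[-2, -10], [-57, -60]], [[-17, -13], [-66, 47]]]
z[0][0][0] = 54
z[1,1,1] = -60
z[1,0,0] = -2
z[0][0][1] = 0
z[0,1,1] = -31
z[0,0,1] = 0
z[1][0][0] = -2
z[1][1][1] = -60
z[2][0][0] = -17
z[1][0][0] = -2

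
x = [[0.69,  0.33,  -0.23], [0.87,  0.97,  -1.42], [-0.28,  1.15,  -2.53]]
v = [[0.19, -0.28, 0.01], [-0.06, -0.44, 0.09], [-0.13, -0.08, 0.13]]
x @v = [[0.14, -0.32, 0.01], [0.29, -0.56, -0.09], [0.21, -0.23, -0.23]]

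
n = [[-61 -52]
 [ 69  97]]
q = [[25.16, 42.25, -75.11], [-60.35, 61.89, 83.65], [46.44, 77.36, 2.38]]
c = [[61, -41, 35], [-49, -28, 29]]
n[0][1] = -52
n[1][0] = 69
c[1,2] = 29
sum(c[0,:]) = 55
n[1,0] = 69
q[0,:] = [25.16, 42.25, -75.11]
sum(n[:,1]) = 45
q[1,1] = 61.89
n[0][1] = -52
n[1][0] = 69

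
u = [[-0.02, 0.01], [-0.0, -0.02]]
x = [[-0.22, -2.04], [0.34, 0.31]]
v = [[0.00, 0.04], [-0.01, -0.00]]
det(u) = 0.00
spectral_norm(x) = 2.08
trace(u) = -0.04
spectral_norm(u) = 0.03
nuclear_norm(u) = 0.04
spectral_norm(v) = 0.04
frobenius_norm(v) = 0.04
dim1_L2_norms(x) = [2.05, 0.46]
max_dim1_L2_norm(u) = 0.02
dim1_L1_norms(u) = [0.03, 0.02]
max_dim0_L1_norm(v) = 0.04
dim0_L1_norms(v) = [0.01, 0.04]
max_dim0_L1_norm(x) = 2.35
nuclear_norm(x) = 2.38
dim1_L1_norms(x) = [2.26, 0.65]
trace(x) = 0.09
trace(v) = 0.00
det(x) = 0.63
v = x @ u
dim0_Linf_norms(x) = [0.34, 2.04]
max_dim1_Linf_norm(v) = 0.04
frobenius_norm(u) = 0.03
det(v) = 0.00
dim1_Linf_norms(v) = [0.04, 0.01]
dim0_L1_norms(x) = [0.56, 2.35]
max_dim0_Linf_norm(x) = 2.04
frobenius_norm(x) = 2.10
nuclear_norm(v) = 0.05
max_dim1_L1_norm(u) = 0.03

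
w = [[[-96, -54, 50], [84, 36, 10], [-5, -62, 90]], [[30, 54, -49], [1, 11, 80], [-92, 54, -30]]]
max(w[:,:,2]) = 90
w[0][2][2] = 90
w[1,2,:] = [-92, 54, -30]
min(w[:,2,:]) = -92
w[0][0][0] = -96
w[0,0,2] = 50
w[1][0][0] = 30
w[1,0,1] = 54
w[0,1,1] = 36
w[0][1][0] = 84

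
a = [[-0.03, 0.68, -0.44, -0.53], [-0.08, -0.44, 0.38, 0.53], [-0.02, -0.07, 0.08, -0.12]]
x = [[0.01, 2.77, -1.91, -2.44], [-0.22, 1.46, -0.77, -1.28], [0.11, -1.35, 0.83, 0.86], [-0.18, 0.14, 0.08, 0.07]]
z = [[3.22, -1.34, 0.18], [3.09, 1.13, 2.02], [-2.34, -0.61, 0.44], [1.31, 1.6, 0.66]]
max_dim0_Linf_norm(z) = 3.22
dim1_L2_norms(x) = [4.16, 2.1, 1.81, 0.25]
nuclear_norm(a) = 1.53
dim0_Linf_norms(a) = [0.08, 0.68, 0.44, 0.53]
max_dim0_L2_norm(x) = 3.41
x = z @ a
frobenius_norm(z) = 6.15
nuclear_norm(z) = 9.35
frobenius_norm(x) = 5.00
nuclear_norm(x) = 5.60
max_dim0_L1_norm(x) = 5.72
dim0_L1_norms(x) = [0.52, 5.72, 3.59, 4.65]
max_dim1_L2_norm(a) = 0.97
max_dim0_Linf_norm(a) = 0.68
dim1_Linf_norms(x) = [2.77, 1.46, 1.35, 0.18]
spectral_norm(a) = 1.24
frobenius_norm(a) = 1.26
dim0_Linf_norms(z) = [3.22, 1.6, 2.02]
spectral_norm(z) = 5.42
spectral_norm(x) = 4.98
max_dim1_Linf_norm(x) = 2.77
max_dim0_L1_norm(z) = 9.96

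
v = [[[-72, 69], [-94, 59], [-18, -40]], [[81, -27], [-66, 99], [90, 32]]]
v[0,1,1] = 59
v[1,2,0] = 90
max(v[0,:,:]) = 69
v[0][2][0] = -18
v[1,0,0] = 81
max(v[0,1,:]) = 59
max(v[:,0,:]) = 81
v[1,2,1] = 32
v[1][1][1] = 99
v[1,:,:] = [[81, -27], [-66, 99], [90, 32]]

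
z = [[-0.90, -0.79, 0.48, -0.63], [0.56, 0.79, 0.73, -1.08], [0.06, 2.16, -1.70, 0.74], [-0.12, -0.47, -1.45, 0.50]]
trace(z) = -1.31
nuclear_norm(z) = 6.74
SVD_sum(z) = [[-0.1, -0.71, 0.77, -0.41], [-0.03, -0.21, 0.23, -0.12], [0.25, 1.76, -1.91, 1.01], [0.08, 0.54, -0.59, 0.31]] + [[-0.11, -0.26, -0.17, 0.15],[0.49, 1.08, 0.73, -0.62],[0.14, 0.31, 0.21, -0.18],[-0.4, -0.90, -0.61, 0.52]] + [[-0.69, 0.18, -0.12, -0.36],[-0.07, 0.02, -0.01, -0.04],[-0.29, 0.08, -0.05, -0.15],[0.01, -0.00, 0.0, 0.01]] + [[0.00, -0.00, -0.00, -0.01], [0.17, -0.1, -0.22, -0.30], [-0.04, 0.02, 0.05, 0.07], [0.19, -0.11, -0.25, -0.34]]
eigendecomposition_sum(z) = [[(-0.01+0j), -0.04+0.00j, (-0.02-0j), 0.02+0.00j],[0.27-0.00j, 1.15-0.00j, (0.55+0j), (-0.7-0j)],[0.12-0.00j, (0.5-0j), 0.24+0.00j, (-0.31-0j)],[-0.21+0.00j, -0.89+0.00j, (-0.42-0j), (0.54+0j)]] + [[-0.62+0.00j, 0.20+0.00j, (-0.38-0j), (0.07+0j)], [0.04-0.00j, -0.01-0.00j, (0.03+0j), (-0-0j)], [-0.80+0.00j, (0.26+0j), (-0.49-0j), 0.09+0.00j], [(-0.79+0j), (0.26+0j), -0.49-0.00j, 0.09+0.00j]] + [[(-0.14+0.28j), -0.48-0.41j, (0.44+0.19j), (-0.36-0.43j)],[(0.12+0.06j), (-0.17+0.21j), (0.08-0.19j), (-0.19+0.16j)],[0.37-0.46j, 0.70+0.95j, -0.72-0.54j, 0.48+0.95j],[0.44-0.16j, 0.08+0.93j, (-0.27-0.66j), -0.07+0.84j]] + [[-0.14-0.28j, (-0.48+0.41j), (0.44-0.19j), -0.36+0.43j], [(0.12-0.06j), (-0.17-0.21j), (0.08+0.19j), -0.19-0.16j], [(0.37+0.46j), (0.7-0.95j), -0.72+0.54j, (0.48-0.95j)], [(0.44+0.16j), 0.08-0.93j, (-0.27+0.66j), (-0.07-0.84j)]]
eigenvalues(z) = [(1.93+0j), (-1.03+0j), (-1.1+0.8j), (-1.1-0.8j)]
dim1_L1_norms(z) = [2.8, 3.16, 4.66, 2.54]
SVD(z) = [[-0.36, -0.17, 0.92, 0.01], [-0.11, 0.74, 0.09, 0.66], [0.89, 0.21, 0.39, -0.14], [0.27, -0.61, -0.02, 0.74]] @ diag([3.152628847128554, 2.065926132685894, 0.8791260328400071, 0.6426647531344643]) @ [[0.09,0.63,-0.68,0.36], [0.32,0.71,0.48,-0.41], [-0.85,0.22,-0.15,-0.45], [0.41,-0.23,-0.53,-0.71]]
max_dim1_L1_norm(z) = 4.66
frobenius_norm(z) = 3.92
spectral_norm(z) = 3.15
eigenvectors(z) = [[(-0.02+0j), -0.48+0.00j, (-0.37+0.09j), (-0.37-0.09j)], [0.75+0.00j, (0.03+0j), 0.04+0.16j, (0.04-0.16j)], [(0.33+0j), (-0.62+0j), 0.71+0.00j, 0.71-0.00j], [-0.58+0.00j, (-0.62+0j), (0.48+0.29j), (0.48-0.29j)]]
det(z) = -3.68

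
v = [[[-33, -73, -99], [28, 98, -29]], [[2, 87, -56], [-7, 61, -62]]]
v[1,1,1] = 61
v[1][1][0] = -7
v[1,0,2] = -56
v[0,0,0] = -33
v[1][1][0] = -7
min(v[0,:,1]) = -73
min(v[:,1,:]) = -62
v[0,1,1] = 98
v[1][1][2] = -62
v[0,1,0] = 28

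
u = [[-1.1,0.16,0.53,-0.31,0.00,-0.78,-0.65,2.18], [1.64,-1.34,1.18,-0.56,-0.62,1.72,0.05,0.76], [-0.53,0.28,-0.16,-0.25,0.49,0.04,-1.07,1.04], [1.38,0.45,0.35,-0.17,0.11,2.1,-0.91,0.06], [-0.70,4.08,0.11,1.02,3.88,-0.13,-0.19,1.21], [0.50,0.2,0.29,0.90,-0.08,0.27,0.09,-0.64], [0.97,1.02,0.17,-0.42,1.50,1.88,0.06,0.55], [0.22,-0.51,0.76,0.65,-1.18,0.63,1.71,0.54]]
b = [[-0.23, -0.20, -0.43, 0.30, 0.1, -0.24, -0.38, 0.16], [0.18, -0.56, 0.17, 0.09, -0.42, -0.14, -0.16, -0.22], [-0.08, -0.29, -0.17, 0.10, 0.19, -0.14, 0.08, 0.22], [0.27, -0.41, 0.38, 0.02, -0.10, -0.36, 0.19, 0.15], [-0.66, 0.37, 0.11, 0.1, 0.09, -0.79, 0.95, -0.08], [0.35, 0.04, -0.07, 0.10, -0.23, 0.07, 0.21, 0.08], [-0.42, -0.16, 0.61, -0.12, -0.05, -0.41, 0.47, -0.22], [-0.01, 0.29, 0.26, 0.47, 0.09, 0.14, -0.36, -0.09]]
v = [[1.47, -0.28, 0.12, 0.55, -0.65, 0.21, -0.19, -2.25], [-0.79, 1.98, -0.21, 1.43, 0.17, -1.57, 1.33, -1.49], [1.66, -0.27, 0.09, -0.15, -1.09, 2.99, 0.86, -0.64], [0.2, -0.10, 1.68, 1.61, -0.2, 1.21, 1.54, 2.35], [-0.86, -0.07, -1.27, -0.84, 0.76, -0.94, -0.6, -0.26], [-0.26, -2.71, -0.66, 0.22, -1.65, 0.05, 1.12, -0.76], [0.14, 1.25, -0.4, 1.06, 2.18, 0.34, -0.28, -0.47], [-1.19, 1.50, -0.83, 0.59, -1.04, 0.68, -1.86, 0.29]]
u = b @ v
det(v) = -243.76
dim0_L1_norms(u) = [7.04, 8.04, 3.55, 4.28, 7.86, 7.55, 4.73, 6.98]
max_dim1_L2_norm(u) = 5.9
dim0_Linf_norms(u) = [1.64, 4.08, 1.18, 1.02, 3.88, 2.1, 1.71, 2.18]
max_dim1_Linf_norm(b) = 0.95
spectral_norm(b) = 1.71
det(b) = -0.00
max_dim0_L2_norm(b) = 1.23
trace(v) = 5.97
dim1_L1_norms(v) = [5.72, 8.97, 7.75, 8.89, 5.6, 7.43, 6.12, 7.98]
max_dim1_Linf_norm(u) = 4.08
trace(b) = -0.40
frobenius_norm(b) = 2.46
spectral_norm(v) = 5.29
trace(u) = 1.98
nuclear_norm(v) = 22.86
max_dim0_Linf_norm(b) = 0.95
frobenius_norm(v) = 9.24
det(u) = 1.00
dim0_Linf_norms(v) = [1.66, 2.71, 1.68, 1.61, 2.18, 2.99, 1.86, 2.35]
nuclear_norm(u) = 18.69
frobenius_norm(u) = 8.89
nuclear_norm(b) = 5.68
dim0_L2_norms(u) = [2.8, 4.48, 1.59, 1.72, 4.4, 3.46, 2.32, 2.98]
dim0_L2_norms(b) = [0.95, 0.92, 0.92, 0.6, 0.55, 1.02, 1.23, 0.46]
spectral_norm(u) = 6.49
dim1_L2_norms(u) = [2.72, 3.18, 1.71, 2.74, 5.9, 1.3, 2.88, 2.51]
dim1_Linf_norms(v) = [2.25, 1.98, 2.99, 2.35, 1.27, 2.71, 2.18, 1.86]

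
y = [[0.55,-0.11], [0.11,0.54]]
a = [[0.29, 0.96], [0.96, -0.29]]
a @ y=[[0.27, 0.49], [0.50, -0.26]]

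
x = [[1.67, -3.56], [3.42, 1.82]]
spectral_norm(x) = 4.00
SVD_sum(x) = [[-0.57, -3.16], [0.42, 2.36]] + [[2.24, -0.4], [3.00, -0.54]]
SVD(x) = [[-0.8, 0.60],[0.6, 0.80]] @ diag([4.004530043380548, 3.7993471980937175]) @ [[0.18, 0.98],[0.98, -0.18]]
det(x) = 15.21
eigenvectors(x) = [[0.71+0.00j, (0.71-0j)],  [(-0.02-0.7j), -0.02+0.70j]]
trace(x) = 3.49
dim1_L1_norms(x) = [5.23, 5.24]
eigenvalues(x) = [(1.74+3.49j), (1.74-3.49j)]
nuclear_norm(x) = 7.80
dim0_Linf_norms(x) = [3.42, 3.56]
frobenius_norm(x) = 5.52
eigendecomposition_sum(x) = [[0.83+1.76j,-1.78+0.89j], [1.71-0.86j,(0.91+1.73j)]] + [[(0.83-1.76j), -1.78-0.89j], [(1.71+0.86j), (0.91-1.73j)]]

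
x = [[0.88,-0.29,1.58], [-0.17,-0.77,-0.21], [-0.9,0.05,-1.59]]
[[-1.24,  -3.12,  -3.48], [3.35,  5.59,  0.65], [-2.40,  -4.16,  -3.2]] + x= [[-0.36, -3.41, -1.90], [3.18, 4.82, 0.44], [-3.30, -4.11, -4.79]]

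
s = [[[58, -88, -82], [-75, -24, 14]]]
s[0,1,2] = 14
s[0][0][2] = -82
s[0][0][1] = -88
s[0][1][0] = -75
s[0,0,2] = -82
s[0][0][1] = -88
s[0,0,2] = -82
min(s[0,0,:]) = -88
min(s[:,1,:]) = -75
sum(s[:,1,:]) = -85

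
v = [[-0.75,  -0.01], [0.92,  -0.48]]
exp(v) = [[0.47, -0.01], [0.50, 0.62]]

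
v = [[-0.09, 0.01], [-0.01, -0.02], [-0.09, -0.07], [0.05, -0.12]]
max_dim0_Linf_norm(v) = 0.12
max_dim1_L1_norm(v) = 0.17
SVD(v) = [[0.28,  0.6], [-0.11,  0.12], [-0.26,  0.79], [-0.92,  -0.05]] @ diag([0.1412101711058495, 0.13660046696939476]) @ [[-0.33, 0.94], [-0.94, -0.33]]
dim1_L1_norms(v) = [0.1, 0.03, 0.16, 0.17]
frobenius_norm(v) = 0.20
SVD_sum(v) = [[-0.01,0.04], [0.01,-0.01], [0.01,-0.03], [0.04,-0.12]] + [[-0.08, -0.03], [-0.02, -0.01], [-0.1, -0.04], [0.01, 0.0]]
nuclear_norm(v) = 0.28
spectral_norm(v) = 0.14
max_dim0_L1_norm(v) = 0.24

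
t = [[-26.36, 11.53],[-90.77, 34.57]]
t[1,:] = [-90.77, 34.57]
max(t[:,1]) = 34.57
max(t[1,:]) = 34.57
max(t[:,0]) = -26.36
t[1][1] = 34.57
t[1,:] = [-90.77, 34.57]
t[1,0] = -90.77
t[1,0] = -90.77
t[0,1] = 11.53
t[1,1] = 34.57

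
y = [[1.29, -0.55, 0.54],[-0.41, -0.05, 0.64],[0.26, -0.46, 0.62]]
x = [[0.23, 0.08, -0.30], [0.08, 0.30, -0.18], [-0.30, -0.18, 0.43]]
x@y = [[0.19,  0.01,  -0.01],[-0.07,  0.02,  0.12],[-0.20,  -0.02,  -0.01]]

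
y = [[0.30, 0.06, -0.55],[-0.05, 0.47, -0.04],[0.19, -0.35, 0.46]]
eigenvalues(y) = [(0.42+0.29j), (0.42-0.29j), (0.38+0j)]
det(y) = 0.10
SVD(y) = [[-0.62, -0.7, -0.35], [-0.36, 0.65, -0.67], [0.70, -0.29, -0.65]] @ diag([0.813150424229888, 0.5230871040183958, 0.23762632258317076]) @ [[-0.04, -0.55, 0.83], [-0.57, 0.70, 0.43], [-0.82, -0.46, -0.35]]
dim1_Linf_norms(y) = [0.55, 0.47, 0.46]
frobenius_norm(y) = 1.00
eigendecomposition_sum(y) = [[0.17+0.25j, -0.38-0.43j, -0.38+0.31j],[(-0.02+0.04j), (0.02-0.09j), -0.07-0.02j],[(0.09-0.14j), (-0.14+0.29j), (0.24+0.13j)]] + [[0.17-0.25j, -0.38+0.43j, -0.38-0.31j], [-0.02-0.04j, 0.02+0.09j, (-0.07+0.02j)], [0.09+0.14j, (-0.14-0.29j), 0.24-0.13j]] + [[(-0.03+0j), (0.82-0j), 0.20-0.00j], [(-0.02+0j), (0.43-0j), 0.11-0.00j], [-0j, -0.07+0.00j, (-0.02+0j)]]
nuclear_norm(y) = 1.57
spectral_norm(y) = 0.81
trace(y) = 1.23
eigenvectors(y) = [[(-0.86+0j), (-0.86-0j), (0.88+0j)], [-0.08-0.11j, (-0.08+0.11j), 0.46+0.00j], [0.19+0.45j, (0.19-0.45j), -0.08+0.00j]]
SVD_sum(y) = [[0.02, 0.28, -0.42],[0.01, 0.16, -0.24],[-0.02, -0.31, 0.47]] + [[0.21, -0.26, -0.16],[-0.19, 0.24, 0.15],[0.09, -0.11, -0.07]] + [[0.07, 0.04, 0.03], [0.13, 0.07, 0.06], [0.13, 0.07, 0.05]]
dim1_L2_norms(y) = [0.63, 0.47, 0.61]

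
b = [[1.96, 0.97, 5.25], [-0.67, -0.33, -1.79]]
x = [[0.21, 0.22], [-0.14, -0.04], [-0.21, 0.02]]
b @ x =[[-0.83, 0.50], [0.28, -0.17]]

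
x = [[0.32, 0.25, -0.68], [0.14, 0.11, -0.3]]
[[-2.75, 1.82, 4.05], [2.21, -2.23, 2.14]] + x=[[-2.43,2.07,3.37], [2.35,-2.12,1.84]]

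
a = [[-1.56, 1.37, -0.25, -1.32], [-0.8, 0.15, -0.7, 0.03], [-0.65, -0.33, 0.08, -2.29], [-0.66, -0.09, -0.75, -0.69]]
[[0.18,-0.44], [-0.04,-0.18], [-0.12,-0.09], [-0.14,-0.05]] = a @ [[-0.10, 0.42], [0.12, 0.03], [0.20, -0.22], [0.07, -0.09]]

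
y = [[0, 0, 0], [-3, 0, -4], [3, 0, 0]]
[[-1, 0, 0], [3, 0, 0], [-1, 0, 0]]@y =[[0, 0, 0], [0, 0, 0], [0, 0, 0]]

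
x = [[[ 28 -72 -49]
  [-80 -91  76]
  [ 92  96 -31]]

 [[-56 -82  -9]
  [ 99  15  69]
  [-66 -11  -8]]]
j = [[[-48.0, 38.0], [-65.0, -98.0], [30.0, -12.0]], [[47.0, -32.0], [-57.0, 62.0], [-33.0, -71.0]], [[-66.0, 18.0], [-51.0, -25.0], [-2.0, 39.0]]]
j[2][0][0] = -66.0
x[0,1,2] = 76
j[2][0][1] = 18.0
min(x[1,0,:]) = -82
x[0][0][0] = 28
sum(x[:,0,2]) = -58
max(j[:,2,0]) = 30.0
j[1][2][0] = -33.0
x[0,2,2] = -31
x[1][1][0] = 99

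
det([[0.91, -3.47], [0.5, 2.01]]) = 3.564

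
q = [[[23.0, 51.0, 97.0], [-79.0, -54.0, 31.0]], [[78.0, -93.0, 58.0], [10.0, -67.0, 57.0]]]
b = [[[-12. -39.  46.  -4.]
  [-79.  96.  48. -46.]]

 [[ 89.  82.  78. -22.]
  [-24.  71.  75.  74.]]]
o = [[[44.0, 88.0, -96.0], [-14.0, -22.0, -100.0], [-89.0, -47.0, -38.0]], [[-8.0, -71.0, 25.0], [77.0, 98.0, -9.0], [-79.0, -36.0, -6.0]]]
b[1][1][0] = -24.0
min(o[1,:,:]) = -79.0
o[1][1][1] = 98.0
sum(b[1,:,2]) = 153.0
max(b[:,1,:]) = 96.0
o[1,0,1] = -71.0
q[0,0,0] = 23.0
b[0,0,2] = 46.0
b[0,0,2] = 46.0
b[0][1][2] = 48.0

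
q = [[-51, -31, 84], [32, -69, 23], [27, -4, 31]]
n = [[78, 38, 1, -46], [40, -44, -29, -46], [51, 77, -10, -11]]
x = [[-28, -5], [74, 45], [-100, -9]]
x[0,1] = -5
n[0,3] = -46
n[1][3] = -46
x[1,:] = [74, 45]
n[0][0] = 78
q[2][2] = 31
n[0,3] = -46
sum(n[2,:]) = 107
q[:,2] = [84, 23, 31]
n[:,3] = [-46, -46, -11]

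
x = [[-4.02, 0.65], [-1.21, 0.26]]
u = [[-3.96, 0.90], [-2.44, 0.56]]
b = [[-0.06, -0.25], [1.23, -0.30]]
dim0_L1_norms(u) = [6.4, 1.46]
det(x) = -0.26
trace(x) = -3.76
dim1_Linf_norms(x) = [4.02, 1.21]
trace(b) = -0.36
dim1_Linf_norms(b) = [0.25, 1.23]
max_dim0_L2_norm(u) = 4.65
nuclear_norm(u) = 4.78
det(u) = -0.02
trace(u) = -3.40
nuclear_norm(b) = 1.52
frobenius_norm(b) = 1.29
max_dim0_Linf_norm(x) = 4.02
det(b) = 0.33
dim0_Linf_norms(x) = [4.02, 0.65]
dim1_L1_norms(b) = [0.31, 1.53]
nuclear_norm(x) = 4.32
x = b + u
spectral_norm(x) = 4.26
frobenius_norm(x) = 4.26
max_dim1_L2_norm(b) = 1.27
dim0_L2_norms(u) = [4.65, 1.06]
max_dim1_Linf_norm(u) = 3.96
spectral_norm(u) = 4.77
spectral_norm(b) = 1.27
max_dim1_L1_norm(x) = 4.67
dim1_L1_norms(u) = [4.86, 3.0]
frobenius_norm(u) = 4.77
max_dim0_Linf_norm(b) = 1.23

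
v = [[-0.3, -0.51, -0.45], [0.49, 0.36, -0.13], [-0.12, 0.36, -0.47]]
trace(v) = -0.41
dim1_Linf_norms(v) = [0.51, 0.49, 0.47]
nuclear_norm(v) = 1.86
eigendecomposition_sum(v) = [[-0.06+0.21j,-0.28+0.09j,(-0.03-0.15j)], [0.21-0.03j,(0.19+0.22j),-0.13+0.08j], [0.05-0.10j,0.15-0.02j,(-0+0.08j)]] + [[-0.06-0.21j, -0.28-0.09j, -0.03+0.15j], [0.21+0.03j, 0.19-0.22j, (-0.13-0.08j)], [0.05+0.10j, 0.15+0.02j, (-0-0.08j)]] + [[(-0.19-0j), 0.04+0.00j, -0.39+0.00j], [(0.06+0j), -0.01-0.00j, (0.13-0j)], [-0.22-0.00j, 0.05+0.00j, -0.47+0.00j]]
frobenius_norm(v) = 1.14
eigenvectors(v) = [[-0.66+0.00j, -0.66-0.00j, (0.63+0j)], [0.26+0.61j, 0.26-0.61j, (-0.21+0j)], [0.35+0.07j, (0.35-0.07j), 0.75+0.00j]]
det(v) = -0.19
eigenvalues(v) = [(0.13+0.51j), (0.13-0.51j), (-0.67+0j)]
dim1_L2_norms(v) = [0.74, 0.62, 0.6]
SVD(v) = [[-0.79, 0.35, 0.50],  [0.61, 0.35, 0.71],  [0.08, 0.87, -0.49]] @ diag([0.8695701320333186, 0.6655686517799994, 0.32398480711803634]) @ [[0.6, 0.75, 0.28], [-0.06, 0.39, -0.92], [0.79, -0.54, -0.28]]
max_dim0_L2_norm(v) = 0.72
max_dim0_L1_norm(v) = 1.23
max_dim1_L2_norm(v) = 0.74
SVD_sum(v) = [[-0.42, -0.51, -0.19], [0.32, 0.4, 0.15], [0.04, 0.05, 0.02]] + [[-0.01,0.09,-0.21], [-0.01,0.09,-0.21], [-0.04,0.23,-0.53]] + [[0.13, -0.09, -0.05], [0.18, -0.12, -0.06], [-0.13, 0.08, 0.04]]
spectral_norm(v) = 0.87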